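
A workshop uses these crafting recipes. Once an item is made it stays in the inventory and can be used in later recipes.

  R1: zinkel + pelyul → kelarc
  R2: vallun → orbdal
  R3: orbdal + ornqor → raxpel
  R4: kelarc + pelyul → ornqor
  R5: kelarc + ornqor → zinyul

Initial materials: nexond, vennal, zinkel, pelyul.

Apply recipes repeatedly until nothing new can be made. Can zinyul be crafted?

Yes

zinkel + pelyul → kelarc (R1).
Using R4, kelarc and pelyul make ornqor.
kelarc + ornqor → zinyul (R5).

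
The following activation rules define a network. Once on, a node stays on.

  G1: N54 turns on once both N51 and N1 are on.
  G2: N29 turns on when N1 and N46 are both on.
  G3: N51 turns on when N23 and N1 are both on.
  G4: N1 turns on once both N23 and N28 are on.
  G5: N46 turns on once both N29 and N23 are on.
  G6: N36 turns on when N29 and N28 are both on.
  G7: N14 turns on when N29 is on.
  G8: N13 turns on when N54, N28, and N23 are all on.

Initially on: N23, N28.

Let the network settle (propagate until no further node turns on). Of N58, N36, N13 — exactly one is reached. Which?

N13

N23 and N28 are on, so N1 turns on (G4).
N23 and N1 are on, so N51 turns on (G3).
G1: N51 and N1 on → N54 on.
G8: N54, N28, and N23 on → N13 on.
No rule produces N58, and it is not given. N36 would need N29 and N28 (G6), but N29 never turns on.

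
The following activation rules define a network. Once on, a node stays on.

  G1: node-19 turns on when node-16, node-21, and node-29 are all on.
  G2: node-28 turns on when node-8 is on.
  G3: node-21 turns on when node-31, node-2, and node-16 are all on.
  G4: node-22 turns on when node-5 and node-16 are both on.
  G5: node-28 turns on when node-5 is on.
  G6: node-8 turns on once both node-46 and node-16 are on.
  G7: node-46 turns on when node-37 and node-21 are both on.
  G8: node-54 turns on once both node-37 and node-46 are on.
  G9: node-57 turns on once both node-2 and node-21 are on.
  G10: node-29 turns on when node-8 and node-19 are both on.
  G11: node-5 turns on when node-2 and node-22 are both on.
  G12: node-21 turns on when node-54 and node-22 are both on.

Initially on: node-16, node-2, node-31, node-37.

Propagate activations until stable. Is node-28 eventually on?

G3: node-31, node-2, and node-16 on → node-21 on.
node-37 and node-21 are on, so node-46 turns on (G7).
G6: node-46 and node-16 on → node-8 on.
node-8 is on, so node-28 turns on (G2).

Yes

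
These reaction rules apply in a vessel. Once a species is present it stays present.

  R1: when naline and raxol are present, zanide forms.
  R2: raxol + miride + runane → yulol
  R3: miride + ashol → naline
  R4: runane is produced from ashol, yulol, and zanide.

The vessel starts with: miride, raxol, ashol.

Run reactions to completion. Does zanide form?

miride and ashol present → naline forms (R3).
naline and raxol present → zanide forms (R1).

Yes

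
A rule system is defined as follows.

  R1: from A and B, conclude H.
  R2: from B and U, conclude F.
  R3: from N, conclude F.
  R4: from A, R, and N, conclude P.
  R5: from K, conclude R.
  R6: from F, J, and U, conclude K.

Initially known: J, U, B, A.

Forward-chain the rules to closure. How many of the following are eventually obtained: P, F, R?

From B and U, R2 gives F.
From F, J, and U, R6 gives K.
From K, R5 gives R.
P would need A, R, and N (R4), but N is never established.
F: reached.
R: reached.
Reached: F and R — 2 of the 3.

2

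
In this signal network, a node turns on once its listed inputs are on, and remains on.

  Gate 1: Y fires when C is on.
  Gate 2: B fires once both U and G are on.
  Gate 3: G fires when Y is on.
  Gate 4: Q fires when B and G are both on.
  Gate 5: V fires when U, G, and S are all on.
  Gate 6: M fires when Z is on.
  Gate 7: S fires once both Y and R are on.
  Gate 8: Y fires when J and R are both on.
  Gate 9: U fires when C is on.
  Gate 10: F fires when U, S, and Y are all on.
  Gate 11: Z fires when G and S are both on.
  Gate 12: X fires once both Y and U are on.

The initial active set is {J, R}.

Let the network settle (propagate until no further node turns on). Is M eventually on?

Gate 8: J and R on → Y on.
Gate 7: Y and R on → S on.
Y is on, so G fires (Gate 3).
Gate 11: G and S on → Z on.
Gate 6: Z on → M on.

Yes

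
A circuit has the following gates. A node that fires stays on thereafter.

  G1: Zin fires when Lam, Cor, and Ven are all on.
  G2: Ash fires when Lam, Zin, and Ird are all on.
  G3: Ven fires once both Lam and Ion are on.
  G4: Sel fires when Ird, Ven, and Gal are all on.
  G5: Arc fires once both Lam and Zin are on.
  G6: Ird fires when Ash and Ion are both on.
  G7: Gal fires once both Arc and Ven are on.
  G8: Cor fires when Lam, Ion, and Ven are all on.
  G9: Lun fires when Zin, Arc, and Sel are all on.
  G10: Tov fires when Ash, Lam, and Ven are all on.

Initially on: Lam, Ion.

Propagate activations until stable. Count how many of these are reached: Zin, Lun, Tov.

1

Lam and Ion are on, so Ven fires (G3).
Lam, Ion, and Ven are on, so Cor fires (G8).
G1: Lam, Cor, and Ven on → Zin on.
Zin: reached.
Lun would need Zin, Arc, and Sel (G9), but Sel never turns on.
Tov would need Ash, Lam, and Ven (G10), but Ash never turns on.
Reached: Zin — 1 of the 3.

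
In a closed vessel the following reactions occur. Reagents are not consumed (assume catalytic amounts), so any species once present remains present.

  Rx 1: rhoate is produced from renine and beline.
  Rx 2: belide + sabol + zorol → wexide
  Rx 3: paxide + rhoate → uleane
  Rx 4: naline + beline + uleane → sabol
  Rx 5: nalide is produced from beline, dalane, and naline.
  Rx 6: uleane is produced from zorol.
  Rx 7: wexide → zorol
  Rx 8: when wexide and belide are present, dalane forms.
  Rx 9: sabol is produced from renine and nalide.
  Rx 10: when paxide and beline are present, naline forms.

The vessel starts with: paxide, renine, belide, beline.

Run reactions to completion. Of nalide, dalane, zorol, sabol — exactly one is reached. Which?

paxide and beline present → naline forms (Rx 10).
renine and beline present → rhoate forms (Rx 1).
paxide and rhoate present → uleane forms (Rx 3).
naline, beline, and uleane present → sabol forms (Rx 4).
dalane would need wexide and belide (Rx 8), but wexide never forms. zorol would need wexide (Rx 7), but wexide never forms. nalide would need beline, dalane, and naline (Rx 5), but dalane never forms.

sabol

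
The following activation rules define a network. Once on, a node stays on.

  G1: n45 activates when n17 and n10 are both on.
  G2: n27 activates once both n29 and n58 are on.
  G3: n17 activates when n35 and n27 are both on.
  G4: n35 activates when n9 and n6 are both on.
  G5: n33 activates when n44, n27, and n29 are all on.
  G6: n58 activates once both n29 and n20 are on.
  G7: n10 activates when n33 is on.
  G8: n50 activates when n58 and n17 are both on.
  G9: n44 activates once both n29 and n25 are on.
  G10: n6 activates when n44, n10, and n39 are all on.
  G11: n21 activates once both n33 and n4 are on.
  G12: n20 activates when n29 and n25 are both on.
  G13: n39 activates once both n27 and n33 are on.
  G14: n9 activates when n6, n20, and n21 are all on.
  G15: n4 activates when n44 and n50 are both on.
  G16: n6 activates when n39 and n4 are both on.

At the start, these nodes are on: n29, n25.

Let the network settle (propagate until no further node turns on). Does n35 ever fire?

n35 would need n9 and n6 (G4), but n9 never turns on.

No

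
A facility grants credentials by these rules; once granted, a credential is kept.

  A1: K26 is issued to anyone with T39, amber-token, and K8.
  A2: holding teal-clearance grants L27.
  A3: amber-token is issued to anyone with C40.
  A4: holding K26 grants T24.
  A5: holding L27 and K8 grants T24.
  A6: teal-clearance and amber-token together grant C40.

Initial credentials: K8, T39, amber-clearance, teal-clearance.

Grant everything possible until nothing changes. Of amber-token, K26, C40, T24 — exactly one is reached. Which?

T24

Holding teal-clearance grants L27 (A2).
Holding L27 and K8 grants T24 (A5).
K26 would need T39, amber-token, and K8 (A1), but amber-token is never granted. C40 would need teal-clearance and amber-token (A6), but amber-token is never granted. amber-token would need C40 (A3), but C40 is never granted.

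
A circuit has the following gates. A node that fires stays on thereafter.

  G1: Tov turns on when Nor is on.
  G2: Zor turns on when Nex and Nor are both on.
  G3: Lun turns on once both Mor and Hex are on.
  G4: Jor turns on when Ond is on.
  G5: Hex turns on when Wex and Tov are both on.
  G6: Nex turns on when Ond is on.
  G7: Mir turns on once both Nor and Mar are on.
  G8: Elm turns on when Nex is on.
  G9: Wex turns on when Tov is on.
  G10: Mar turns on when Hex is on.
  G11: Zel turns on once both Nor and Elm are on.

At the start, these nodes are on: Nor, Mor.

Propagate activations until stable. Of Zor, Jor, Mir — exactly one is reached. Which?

Mir

G1: Nor on → Tov on.
Tov is on, so Wex turns on (G9).
G5: Wex and Tov on → Hex on.
G10: Hex on → Mar on.
G7: Nor and Mar on → Mir on.
Zor would need Nex and Nor (G2), but Nex never turns on. Jor would need Ond (G4), but Ond never turns on.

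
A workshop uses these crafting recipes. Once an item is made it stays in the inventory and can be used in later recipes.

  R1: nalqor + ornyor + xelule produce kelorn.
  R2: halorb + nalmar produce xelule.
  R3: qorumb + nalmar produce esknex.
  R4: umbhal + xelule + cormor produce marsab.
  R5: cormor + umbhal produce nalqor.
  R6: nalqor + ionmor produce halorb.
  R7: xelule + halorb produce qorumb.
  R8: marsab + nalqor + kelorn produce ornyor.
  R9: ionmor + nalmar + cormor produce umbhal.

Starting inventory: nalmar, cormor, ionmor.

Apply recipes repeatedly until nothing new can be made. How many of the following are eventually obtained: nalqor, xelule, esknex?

3

Using R9, ionmor, nalmar, and cormor make umbhal.
Using R5, cormor and umbhal make nalqor.
nalqor + ionmor → halorb (R6).
halorb + nalmar → xelule (R2).
Using R7, xelule and halorb make qorumb.
Using R3, qorumb and nalmar make esknex.
nalqor: reached.
xelule: reached.
esknex: reached.
All 3 are reached.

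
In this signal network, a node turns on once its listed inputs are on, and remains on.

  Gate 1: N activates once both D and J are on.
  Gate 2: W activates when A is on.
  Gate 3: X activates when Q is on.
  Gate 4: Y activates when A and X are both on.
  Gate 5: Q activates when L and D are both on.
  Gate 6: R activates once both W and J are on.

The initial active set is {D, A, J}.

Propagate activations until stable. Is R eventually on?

Gate 2: A on → W on.
W and J are on, so R activates (Gate 6).

Yes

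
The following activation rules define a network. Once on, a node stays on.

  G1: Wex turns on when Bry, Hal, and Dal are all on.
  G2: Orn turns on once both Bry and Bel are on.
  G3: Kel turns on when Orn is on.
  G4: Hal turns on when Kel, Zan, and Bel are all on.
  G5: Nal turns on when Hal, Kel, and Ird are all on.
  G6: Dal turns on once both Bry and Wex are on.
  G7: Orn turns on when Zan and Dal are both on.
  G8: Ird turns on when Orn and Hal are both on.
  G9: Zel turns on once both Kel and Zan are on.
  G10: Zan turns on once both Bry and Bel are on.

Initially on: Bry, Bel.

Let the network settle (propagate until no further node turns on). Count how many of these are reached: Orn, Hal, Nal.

3

Bry and Bel are on, so Zan turns on (G10).
G2: Bry and Bel on → Orn on.
Orn is on, so Kel turns on (G3).
G4: Kel, Zan, and Bel on → Hal on.
Orn and Hal are on, so Ird turns on (G8).
G5: Hal, Kel, and Ird on → Nal on.
Orn: reached.
Hal: reached.
Nal: reached.
All 3 are reached.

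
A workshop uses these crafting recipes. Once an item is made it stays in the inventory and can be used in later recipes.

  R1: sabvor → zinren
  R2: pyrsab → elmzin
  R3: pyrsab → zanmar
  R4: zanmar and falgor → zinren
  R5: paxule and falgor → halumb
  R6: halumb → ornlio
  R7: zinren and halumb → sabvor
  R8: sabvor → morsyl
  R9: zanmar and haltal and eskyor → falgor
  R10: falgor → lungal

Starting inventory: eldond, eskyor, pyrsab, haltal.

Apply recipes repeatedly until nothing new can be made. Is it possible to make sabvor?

sabvor would need zinren and halumb (R7), but halumb is never obtained.

No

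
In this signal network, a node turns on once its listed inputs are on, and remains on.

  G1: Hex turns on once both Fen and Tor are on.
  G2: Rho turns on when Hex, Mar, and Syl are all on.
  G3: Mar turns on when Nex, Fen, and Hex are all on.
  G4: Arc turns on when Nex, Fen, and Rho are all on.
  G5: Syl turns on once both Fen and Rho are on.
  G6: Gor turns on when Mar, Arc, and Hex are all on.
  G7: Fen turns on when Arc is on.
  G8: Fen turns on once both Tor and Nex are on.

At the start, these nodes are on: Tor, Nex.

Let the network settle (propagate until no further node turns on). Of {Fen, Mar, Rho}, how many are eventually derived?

2

Tor and Nex are on, so Fen turns on (G8).
G1: Fen and Tor on → Hex on.
G3: Nex, Fen, and Hex on → Mar on.
Fen: reached.
Mar: reached.
Rho would need Hex, Mar, and Syl (G2), but Syl never turns on.
Reached: Fen and Mar — 2 of the 3.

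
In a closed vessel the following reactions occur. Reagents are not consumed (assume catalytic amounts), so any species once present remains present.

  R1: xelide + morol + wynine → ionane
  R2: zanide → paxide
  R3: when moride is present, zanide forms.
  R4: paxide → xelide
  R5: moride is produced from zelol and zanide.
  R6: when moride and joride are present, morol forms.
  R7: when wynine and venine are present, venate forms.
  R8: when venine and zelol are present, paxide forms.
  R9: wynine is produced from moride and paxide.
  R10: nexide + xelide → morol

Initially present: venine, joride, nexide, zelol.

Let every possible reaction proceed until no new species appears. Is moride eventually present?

No

moride would need zelol and zanide (R5), but zanide never forms.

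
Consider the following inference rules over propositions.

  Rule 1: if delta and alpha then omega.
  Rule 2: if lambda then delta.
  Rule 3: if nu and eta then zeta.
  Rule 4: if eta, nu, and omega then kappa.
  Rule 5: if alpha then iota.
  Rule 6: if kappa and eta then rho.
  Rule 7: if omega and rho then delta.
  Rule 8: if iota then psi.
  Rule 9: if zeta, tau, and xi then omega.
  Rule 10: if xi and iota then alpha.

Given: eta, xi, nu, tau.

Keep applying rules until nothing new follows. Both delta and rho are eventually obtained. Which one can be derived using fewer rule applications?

rho: From nu and eta, Rule 3 gives zeta. From zeta, tau, and xi, Rule 9 gives omega. eta, nu, and omega hold, so kappa follows (Rule 4). kappa and eta hold, so rho follows (Rule 6). [4 rule applications]
delta: From nu and eta, Rule 3 gives zeta. From zeta, tau, and xi, Rule 9 gives omega. From eta, nu, and omega, Rule 4 gives kappa. kappa and eta hold, so rho follows (Rule 6). omega and rho hold, so delta follows (Rule 7). [5 rule applications]
rho needs fewer.

rho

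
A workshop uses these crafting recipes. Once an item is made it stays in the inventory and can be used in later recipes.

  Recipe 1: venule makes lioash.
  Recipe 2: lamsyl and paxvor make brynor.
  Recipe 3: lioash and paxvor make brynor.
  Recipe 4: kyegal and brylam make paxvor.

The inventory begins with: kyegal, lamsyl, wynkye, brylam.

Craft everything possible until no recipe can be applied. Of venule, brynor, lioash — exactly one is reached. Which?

brynor

Using Recipe 4, kyegal and brylam make paxvor.
lamsyl and paxvor → brynor (Recipe 2).
lioash would need venule (Recipe 1), but venule is never obtained. No rule produces venule, and it is not given.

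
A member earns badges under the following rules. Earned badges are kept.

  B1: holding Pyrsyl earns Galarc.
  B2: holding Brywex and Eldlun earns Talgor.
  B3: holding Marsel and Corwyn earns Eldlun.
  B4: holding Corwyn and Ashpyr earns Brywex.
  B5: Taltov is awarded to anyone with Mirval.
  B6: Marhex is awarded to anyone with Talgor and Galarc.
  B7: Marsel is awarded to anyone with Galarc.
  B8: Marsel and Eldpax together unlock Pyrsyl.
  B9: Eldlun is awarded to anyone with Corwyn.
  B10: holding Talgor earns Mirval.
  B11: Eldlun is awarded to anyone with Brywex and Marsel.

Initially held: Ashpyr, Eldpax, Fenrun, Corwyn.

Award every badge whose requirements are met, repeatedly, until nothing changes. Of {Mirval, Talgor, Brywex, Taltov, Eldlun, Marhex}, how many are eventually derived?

With Corwyn and Ashpyr, Brywex is earned (B4).
With Corwyn, Eldlun is earned (B9).
With Brywex and Eldlun, Talgor is earned (B2).
With Talgor, Mirval is earned (B10).
With Mirval, Taltov is earned (B5).
Mirval: reached.
Talgor: reached.
Brywex: reached.
Taltov: reached.
Eldlun: reached.
Marhex would need Talgor and Galarc (B6), but Galarc is never earned.
Reached: Mirval, Talgor, Brywex, Taltov, and Eldlun — 5 of the 6.

5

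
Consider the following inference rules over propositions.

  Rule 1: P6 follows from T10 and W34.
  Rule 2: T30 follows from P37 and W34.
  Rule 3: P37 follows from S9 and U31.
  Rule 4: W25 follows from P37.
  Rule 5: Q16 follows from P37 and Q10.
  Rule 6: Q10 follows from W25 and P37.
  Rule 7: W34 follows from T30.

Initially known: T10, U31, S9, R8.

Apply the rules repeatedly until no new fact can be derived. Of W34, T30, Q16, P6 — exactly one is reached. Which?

Q16

From S9 and U31, Rule 3 gives P37.
From P37, Rule 4 gives W25.
W25 and P37 hold, so Q10 follows (Rule 6).
From P37 and Q10, Rule 5 gives Q16.
W34 would need T30 (Rule 7), but T30 is never established. P6 would need T10 and W34 (Rule 1), but W34 is never established. T30 would need P37 and W34 (Rule 2), but W34 is never established.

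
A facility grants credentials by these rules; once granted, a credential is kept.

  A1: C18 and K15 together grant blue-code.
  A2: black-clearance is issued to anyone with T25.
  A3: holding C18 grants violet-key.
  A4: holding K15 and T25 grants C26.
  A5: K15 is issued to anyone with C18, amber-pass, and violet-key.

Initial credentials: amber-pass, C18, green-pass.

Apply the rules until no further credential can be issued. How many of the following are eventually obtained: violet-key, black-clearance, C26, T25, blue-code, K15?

Holding C18 grants violet-key (A3).
Holding C18, amber-pass, and violet-key grants K15 (A5).
Holding C18 and K15 grants blue-code (A1).
violet-key: reached.
black-clearance would need T25 (A2), but T25 is never granted.
C26 would need K15 and T25 (A4), but T25 is never granted.
No rule produces T25, and it is not given.
blue-code: reached.
K15: reached.
Reached: violet-key, blue-code, and K15 — 3 of the 6.

3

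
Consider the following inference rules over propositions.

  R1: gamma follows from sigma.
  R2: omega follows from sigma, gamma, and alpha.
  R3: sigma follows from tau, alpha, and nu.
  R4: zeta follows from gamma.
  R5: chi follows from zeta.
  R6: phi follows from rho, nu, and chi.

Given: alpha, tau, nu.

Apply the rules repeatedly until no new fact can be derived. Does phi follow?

No

phi would need rho, nu, and chi (R6), but rho is never established.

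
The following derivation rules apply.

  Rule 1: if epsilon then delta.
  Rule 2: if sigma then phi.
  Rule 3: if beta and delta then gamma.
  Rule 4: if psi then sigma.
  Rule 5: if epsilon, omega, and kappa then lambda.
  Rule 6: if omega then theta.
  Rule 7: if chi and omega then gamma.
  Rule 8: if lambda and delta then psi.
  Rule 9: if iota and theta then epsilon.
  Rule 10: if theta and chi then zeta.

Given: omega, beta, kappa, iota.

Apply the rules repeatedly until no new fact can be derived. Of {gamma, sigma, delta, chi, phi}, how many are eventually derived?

From omega, Rule 6 gives theta.
From iota and theta, Rule 9 gives epsilon.
epsilon, omega, and kappa hold, so lambda follows (Rule 5).
From epsilon, Rule 1 gives delta.
From lambda and delta, Rule 8 gives psi.
From beta and delta, Rule 3 gives gamma.
From psi, Rule 4 gives sigma.
sigma holds, so phi follows (Rule 2).
gamma: reached.
sigma: reached.
delta: reached.
No rule produces chi, and it is not given.
phi: reached.
Reached: gamma, sigma, delta, and phi — 4 of the 5.

4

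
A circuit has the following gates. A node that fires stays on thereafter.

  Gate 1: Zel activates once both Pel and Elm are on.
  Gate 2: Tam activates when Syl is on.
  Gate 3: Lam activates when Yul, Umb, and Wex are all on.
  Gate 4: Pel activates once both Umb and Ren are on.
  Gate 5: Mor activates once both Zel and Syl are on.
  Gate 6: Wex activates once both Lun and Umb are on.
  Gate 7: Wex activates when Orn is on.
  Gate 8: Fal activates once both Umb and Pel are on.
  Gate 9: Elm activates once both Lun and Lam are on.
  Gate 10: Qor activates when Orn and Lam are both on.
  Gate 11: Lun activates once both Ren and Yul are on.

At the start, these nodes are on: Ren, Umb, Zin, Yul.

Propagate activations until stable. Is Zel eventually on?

Yes

Gate 11: Ren and Yul on → Lun on.
Umb and Ren are on, so Pel activates (Gate 4).
Lun and Umb are on, so Wex activates (Gate 6).
Gate 3: Yul, Umb, and Wex on → Lam on.
Gate 9: Lun and Lam on → Elm on.
Gate 1: Pel and Elm on → Zel on.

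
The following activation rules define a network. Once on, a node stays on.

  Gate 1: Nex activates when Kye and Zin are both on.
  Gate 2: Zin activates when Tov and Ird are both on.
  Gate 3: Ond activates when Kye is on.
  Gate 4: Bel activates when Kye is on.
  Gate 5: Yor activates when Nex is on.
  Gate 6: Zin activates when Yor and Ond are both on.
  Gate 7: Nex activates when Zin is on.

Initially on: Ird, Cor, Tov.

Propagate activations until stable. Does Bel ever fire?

No

Bel would need Kye (Gate 4), but Kye never turns on.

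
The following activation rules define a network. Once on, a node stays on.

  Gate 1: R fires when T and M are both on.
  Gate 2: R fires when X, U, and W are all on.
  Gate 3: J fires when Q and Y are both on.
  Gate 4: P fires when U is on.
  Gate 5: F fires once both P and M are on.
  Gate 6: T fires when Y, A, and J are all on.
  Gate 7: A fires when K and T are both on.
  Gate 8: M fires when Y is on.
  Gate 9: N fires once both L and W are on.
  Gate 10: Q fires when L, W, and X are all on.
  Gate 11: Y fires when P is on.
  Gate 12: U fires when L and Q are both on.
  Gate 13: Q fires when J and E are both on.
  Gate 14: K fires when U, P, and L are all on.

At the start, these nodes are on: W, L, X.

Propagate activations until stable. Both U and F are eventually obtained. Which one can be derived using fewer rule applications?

U

U: L, W, and X are on, so Q fires (Gate 10). Gate 12: L and Q on → U on. [2 rule applications]
F: L, W, and X are on, so Q fires (Gate 10). Gate 12: L and Q on → U on. Gate 4: U on → P on. Gate 11: P on → Y on. Y is on, so M fires (Gate 8). P and M are on, so F fires (Gate 5). [6 rule applications]
U needs fewer.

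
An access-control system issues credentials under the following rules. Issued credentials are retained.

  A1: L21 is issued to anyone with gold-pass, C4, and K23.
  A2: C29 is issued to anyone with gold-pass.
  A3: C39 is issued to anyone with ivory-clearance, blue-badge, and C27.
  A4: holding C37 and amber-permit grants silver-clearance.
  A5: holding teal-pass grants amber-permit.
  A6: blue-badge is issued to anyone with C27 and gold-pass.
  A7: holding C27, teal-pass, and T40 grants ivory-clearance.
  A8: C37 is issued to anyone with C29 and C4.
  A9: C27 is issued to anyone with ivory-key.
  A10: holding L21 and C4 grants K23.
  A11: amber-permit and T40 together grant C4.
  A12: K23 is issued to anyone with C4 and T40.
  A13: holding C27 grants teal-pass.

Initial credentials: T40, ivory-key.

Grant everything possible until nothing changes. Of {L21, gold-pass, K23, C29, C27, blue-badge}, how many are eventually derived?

2

Holding ivory-key grants C27 (A9).
Holding C27 grants teal-pass (A13).
Holding teal-pass grants amber-permit (A5).
Holding amber-permit and T40 grants C4 (A11).
Holding C4 and T40 grants K23 (A12).
L21 would need gold-pass, C4, and K23 (A1), but gold-pass is never granted.
No rule produces gold-pass, and it is not given.
K23: reached.
C29 would need gold-pass (A2), but gold-pass is never granted.
C27: reached.
blue-badge would need C27 and gold-pass (A6), but gold-pass is never granted.
Reached: K23 and C27 — 2 of the 6.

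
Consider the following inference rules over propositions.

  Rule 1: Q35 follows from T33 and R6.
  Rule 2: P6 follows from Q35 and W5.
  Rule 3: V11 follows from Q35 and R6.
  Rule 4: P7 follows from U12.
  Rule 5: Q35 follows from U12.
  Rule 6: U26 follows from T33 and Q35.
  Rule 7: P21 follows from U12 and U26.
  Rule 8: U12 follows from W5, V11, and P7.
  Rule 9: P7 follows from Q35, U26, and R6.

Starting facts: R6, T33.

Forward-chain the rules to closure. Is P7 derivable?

From T33 and R6, Rule 1 gives Q35.
From T33 and Q35, Rule 6 gives U26.
From Q35, U26, and R6, Rule 9 gives P7.

Yes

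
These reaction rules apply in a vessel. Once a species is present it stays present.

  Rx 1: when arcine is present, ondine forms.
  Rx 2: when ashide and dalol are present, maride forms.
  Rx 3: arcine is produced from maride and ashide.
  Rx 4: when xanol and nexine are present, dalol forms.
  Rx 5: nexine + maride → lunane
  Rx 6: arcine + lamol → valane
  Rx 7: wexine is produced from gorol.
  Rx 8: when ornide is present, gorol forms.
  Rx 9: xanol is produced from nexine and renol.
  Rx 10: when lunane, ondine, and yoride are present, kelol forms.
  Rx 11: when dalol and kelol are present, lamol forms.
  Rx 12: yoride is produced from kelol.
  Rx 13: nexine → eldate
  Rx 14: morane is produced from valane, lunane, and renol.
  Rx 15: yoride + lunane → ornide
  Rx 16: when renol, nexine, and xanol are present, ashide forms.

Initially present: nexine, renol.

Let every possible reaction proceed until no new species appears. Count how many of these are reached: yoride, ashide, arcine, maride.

nexine and renol present → xanol forms (Rx 9).
renol, nexine, and xanol present → ashide forms (Rx 16).
xanol and nexine present → dalol forms (Rx 4).
ashide and dalol present → maride forms (Rx 2).
maride and ashide present → arcine forms (Rx 3).
yoride would need kelol (Rx 12), but kelol never forms.
ashide: reached.
arcine: reached.
maride: reached.
Reached: ashide, arcine, and maride — 3 of the 4.

3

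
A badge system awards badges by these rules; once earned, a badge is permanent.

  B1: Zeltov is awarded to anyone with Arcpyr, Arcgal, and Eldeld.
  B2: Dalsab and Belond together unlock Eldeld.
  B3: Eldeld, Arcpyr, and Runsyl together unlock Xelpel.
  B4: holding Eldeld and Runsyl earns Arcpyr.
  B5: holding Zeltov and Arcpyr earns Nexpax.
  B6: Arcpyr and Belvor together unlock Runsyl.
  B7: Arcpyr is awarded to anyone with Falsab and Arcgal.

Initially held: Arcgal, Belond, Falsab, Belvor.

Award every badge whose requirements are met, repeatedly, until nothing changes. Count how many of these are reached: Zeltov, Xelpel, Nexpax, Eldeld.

0

Zeltov would need Arcpyr, Arcgal, and Eldeld (B1), but Eldeld is never earned.
Xelpel would need Eldeld, Arcpyr, and Runsyl (B3), but Eldeld is never earned.
Nexpax would need Zeltov and Arcpyr (B5), but Zeltov is never earned.
Eldeld would need Dalsab and Belond (B2), but Dalsab is never earned.
None of the 4 are reached.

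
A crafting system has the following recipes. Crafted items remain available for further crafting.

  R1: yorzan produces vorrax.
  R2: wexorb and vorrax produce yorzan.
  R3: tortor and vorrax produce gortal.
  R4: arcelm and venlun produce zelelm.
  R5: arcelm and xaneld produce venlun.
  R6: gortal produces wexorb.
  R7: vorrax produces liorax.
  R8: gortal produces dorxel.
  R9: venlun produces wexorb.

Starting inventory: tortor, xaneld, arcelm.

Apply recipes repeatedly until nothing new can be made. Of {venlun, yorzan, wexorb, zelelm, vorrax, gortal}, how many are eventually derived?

3

Using R5, arcelm and xaneld make venlun.
Using R4, arcelm and venlun make zelelm.
venlun → wexorb (R9).
venlun: reached.
yorzan would need wexorb and vorrax (R2), but vorrax is never obtained.
wexorb: reached.
zelelm: reached.
vorrax would need yorzan (R1), but yorzan is never obtained.
gortal would need tortor and vorrax (R3), but vorrax is never obtained.
Reached: venlun, wexorb, and zelelm — 3 of the 6.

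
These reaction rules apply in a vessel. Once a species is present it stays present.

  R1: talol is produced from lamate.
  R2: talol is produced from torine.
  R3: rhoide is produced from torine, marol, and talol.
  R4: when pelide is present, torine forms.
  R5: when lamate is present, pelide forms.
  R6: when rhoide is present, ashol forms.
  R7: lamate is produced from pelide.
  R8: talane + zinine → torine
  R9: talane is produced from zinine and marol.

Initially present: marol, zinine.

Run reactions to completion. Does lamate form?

No

lamate would need pelide (R7), but pelide never forms.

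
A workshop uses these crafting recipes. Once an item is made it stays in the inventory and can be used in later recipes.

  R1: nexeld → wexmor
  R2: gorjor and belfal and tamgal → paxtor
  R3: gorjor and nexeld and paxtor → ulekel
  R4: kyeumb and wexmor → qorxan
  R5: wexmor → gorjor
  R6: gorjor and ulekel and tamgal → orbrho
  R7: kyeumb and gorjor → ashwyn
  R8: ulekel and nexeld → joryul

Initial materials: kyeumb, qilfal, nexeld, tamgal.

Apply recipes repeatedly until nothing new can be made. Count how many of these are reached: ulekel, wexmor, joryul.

1

Using R1, nexeld makes wexmor.
ulekel would need gorjor, nexeld, and paxtor (R3), but paxtor is never obtained.
wexmor: reached.
joryul would need ulekel and nexeld (R8), but ulekel is never obtained.
Reached: wexmor — 1 of the 3.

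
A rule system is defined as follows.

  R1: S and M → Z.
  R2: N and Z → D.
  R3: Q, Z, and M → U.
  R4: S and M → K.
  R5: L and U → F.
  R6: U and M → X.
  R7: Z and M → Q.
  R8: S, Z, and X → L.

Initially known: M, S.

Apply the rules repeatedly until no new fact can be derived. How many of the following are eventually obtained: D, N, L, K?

2

From S and M, R1 gives Z.
From S and M, R4 gives K.
From Z and M, R7 gives Q.
From Q, Z, and M, R3 gives U.
U and M hold, so X follows (R6).
S, Z, and X hold, so L follows (R8).
D would need N and Z (R2), but N is never established.
No rule produces N, and it is not given.
L: reached.
K: reached.
Reached: L and K — 2 of the 4.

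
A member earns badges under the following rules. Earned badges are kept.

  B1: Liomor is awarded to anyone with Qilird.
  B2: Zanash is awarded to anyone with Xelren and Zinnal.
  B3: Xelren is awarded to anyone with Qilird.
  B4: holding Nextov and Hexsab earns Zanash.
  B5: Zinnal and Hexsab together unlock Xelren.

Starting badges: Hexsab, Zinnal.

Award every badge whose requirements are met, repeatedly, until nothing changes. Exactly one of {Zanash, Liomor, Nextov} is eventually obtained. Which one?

Zanash

With Zinnal and Hexsab, Xelren is earned (B5).
With Xelren and Zinnal, Zanash is earned (B2).
No rule produces Nextov, and it is not given. Liomor would need Qilird (B1), but Qilird is never earned.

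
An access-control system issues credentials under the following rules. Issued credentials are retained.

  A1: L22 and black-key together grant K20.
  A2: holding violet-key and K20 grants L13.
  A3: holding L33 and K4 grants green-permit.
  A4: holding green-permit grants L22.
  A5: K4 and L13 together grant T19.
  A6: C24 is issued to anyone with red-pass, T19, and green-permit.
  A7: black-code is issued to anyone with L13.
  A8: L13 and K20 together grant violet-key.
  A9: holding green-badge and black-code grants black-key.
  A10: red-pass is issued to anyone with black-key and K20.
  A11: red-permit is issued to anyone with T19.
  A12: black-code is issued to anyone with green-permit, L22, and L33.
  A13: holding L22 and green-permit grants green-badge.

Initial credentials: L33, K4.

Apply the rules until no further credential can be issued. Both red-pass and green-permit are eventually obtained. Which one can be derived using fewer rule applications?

green-permit

green-permit: Holding L33 and K4 grants green-permit (A3). [1 rule application]
red-pass: Holding L33 and K4 grants green-permit (A3). Holding green-permit grants L22 (A4). Holding green-permit, L22, and L33 grants black-code (A12). Holding L22 and green-permit grants green-badge (A13). Holding green-badge and black-code grants black-key (A9). Holding L22 and black-key grants K20 (A1). Holding black-key and K20 grants red-pass (A10). [7 rule applications]
green-permit needs fewer.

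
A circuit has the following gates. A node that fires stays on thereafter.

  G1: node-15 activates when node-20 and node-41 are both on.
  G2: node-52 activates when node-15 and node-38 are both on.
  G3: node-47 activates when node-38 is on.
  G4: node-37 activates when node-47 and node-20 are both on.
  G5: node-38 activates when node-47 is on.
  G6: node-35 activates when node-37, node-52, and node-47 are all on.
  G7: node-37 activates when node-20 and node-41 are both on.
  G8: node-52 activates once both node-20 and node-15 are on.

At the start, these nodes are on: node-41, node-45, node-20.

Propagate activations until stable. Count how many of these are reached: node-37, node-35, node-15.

2

G1: node-20 and node-41 on → node-15 on.
G7: node-20 and node-41 on → node-37 on.
node-37: reached.
node-35 would need node-37, node-52, and node-47 (G6), but node-47 never turns on.
node-15: reached.
Reached: node-37 and node-15 — 2 of the 3.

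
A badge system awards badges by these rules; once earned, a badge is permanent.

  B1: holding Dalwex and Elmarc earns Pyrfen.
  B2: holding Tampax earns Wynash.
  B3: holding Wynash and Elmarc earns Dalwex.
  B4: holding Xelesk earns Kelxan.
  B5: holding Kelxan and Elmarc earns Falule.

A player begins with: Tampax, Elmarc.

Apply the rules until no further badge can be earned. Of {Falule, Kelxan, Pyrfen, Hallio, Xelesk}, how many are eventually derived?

1

With Tampax, Wynash is earned (B2).
With Wynash and Elmarc, Dalwex is earned (B3).
With Dalwex and Elmarc, Pyrfen is earned (B1).
Falule would need Kelxan and Elmarc (B5), but Kelxan is never earned.
Kelxan would need Xelesk (B4), but Xelesk is never earned.
Pyrfen: reached.
No rule produces Hallio, and it is not given.
No rule produces Xelesk, and it is not given.
Reached: Pyrfen — 1 of the 5.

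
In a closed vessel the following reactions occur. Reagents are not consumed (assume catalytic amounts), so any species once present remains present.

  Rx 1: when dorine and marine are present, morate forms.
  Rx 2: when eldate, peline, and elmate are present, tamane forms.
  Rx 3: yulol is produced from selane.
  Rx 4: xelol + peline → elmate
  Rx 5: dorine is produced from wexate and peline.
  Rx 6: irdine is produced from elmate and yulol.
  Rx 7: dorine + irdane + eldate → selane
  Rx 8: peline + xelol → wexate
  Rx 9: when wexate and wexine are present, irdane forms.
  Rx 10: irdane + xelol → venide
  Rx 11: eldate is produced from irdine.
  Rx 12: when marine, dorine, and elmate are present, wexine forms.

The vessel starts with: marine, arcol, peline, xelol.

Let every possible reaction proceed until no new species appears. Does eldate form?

eldate would need irdine (Rx 11), but irdine never forms.

No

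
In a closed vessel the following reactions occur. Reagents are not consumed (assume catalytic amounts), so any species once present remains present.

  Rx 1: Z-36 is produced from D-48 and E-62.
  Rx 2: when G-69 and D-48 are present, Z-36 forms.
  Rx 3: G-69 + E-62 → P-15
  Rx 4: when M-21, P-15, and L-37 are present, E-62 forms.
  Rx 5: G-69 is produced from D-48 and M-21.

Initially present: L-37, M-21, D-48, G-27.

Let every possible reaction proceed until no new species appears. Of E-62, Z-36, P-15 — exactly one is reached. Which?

Z-36

D-48 and M-21 present → G-69 forms (Rx 5).
G-69 and D-48 present → Z-36 forms (Rx 2).
P-15 would need G-69 and E-62 (Rx 3), but E-62 never forms. E-62 would need M-21, P-15, and L-37 (Rx 4), but P-15 never forms.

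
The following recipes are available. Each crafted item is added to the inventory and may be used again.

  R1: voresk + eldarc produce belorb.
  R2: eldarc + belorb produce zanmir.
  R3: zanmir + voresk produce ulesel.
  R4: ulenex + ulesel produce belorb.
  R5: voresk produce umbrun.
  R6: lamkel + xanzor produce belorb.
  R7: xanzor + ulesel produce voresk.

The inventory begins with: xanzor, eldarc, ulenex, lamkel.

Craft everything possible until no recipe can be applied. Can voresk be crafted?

No

voresk would need xanzor and ulesel (R7), but ulesel is never obtained.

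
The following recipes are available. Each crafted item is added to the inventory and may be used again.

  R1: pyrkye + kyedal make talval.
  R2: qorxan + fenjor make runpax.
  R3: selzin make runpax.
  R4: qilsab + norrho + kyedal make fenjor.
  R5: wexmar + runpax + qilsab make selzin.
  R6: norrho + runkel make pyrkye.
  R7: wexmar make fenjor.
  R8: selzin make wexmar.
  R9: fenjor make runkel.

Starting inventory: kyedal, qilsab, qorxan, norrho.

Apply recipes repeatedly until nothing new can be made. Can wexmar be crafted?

No

wexmar would need selzin (R8), but selzin is never obtained.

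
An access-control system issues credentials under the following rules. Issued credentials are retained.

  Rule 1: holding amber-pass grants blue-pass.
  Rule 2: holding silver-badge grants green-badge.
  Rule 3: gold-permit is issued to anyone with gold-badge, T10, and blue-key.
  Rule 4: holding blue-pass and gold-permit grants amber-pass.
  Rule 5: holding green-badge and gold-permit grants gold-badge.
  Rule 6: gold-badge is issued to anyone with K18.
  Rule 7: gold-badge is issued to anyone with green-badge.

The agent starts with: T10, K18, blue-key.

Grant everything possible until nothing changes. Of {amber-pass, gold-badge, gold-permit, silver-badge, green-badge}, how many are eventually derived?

Holding K18 grants gold-badge (Rule 6).
Holding gold-badge, T10, and blue-key grants gold-permit (Rule 3).
amber-pass would need blue-pass and gold-permit (Rule 4), but blue-pass is never granted.
gold-badge: reached.
gold-permit: reached.
No rule produces silver-badge, and it is not given.
green-badge would need silver-badge (Rule 2), but silver-badge is never granted.
Reached: gold-badge and gold-permit — 2 of the 5.

2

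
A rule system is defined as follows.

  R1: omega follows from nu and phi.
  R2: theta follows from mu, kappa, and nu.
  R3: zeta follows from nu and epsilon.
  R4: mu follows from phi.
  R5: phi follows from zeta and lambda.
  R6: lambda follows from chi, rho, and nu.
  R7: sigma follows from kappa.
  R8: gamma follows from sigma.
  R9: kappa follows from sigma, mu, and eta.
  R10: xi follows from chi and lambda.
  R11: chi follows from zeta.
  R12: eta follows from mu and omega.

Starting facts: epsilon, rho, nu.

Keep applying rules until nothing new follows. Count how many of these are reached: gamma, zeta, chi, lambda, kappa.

nu and epsilon hold, so zeta follows (R3).
zeta holds, so chi follows (R11).
chi, rho, and nu hold, so lambda follows (R6).
gamma would need sigma (R8), but sigma is never established.
zeta: reached.
chi: reached.
lambda: reached.
kappa would need sigma, mu, and eta (R9), but sigma is never established.
Reached: zeta, chi, and lambda — 3 of the 5.

3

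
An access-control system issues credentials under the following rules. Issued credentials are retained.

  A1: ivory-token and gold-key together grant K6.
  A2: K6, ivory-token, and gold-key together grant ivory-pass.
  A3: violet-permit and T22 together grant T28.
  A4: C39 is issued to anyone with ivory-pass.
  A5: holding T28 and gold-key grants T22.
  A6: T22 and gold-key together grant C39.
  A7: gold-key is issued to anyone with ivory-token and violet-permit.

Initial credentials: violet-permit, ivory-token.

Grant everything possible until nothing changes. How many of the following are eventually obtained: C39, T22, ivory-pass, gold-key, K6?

4

Holding ivory-token and violet-permit grants gold-key (A7).
Holding ivory-token and gold-key grants K6 (A1).
Holding K6, ivory-token, and gold-key grants ivory-pass (A2).
Holding ivory-pass grants C39 (A4).
C39: reached.
T22 would need T28 and gold-key (A5), but T28 is never granted.
ivory-pass: reached.
gold-key: reached.
K6: reached.
Reached: C39, ivory-pass, gold-key, and K6 — 4 of the 5.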